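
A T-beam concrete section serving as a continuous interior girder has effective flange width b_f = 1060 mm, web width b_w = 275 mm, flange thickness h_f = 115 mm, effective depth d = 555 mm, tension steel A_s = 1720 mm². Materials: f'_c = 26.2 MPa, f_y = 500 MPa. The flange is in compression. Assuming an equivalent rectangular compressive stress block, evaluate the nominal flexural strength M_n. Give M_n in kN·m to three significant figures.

Tension: T = A_s f_y = 1720 × 500 = 860000 N.
Try a within the flange: a = T/(0.85 f'_c b_f) = 860000/(0.85 × 26.2 × 1060) = 36.43 mm.
Since a = 36.43 ≤ h_f = 115 mm, the stress block lies entirely in the flange; analyse as a rectangular beam of width b_f.
M_n = T(d − a/2) = 860000 × (555 − 18.215) = 461.64 × 10⁶ N·mm.
M_n = 461.64 kN·m.

M_n ≈ 462 kN·m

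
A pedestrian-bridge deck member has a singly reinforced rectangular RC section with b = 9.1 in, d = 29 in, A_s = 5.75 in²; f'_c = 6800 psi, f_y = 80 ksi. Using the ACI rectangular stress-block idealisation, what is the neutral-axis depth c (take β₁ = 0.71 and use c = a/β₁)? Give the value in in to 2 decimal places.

c ≈ 12.32 in

T = A_s f_y = 5.75 × 80 = 460 kips.
a = T/(0.85 f'_c b) = 460/(0.85 × 6.8 × 9.1) = 8.7456 in.
With β₁ = 0.71, c = a/β₁ = 8.7456/0.71 = 12.32 in.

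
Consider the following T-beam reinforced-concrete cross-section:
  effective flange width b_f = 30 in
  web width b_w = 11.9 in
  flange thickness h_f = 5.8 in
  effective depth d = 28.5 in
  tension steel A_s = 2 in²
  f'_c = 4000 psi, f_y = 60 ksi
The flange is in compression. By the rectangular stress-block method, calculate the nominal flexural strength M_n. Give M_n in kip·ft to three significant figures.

Tension: T = A_s f_y = 2 × 60 = 120 kips.
Try a within the flange: a = T/(0.85 f'_c b_f) = 120/(0.85 × 4 × 30) = 1.176 in.
Since a = 1.176 ≤ h_f = 5.8 in, the stress block lies entirely in the flange; analyse as a rectangular beam of width b_f.
M_n = T(d − a/2) = 120 × (28.5 − 0.588) = 3349.4 kip·in.
M_n = 3349.4/12 = 279.12 kip·ft.

M_n ≈ 279 kip·ft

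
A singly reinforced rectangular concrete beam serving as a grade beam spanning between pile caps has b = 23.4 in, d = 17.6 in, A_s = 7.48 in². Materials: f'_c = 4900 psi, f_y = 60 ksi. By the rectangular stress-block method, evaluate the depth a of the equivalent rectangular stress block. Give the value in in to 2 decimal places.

a ≈ 4.60 in

T = A_s f_y = 7.48 × 60 = 448.8 kips.
a = T/(0.85 f'_c b) = 448.8/(0.85 × 4.9 × 23.4) = 4.60 in.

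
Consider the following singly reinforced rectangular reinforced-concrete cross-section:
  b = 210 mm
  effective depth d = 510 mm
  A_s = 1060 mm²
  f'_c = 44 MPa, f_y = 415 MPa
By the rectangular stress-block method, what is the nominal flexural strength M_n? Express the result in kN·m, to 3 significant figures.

M_n ≈ 212 kN·m

T = A_s f_y = 1060 × 415 = 439900 N = 439.9 kN.
From C = T: a = T/(0.85 f'_c b) = 439900/(0.85 × 44 × 210) = 56.01 mm.
M_n = T(d − a/2) = 439.9 kN × (510 − 28.005) mm = 212.03 kN·m.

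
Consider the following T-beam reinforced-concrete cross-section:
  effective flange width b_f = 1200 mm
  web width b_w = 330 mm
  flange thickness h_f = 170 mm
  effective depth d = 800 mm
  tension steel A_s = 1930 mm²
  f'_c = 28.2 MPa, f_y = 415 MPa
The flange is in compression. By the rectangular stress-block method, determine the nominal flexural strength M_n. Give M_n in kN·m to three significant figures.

M_n ≈ 630 kN·m

Tension: T = A_s f_y = 1930 × 415 = 800950 N.
Try a within the flange: a = T/(0.85 f'_c b_f) = 800950/(0.85 × 28.2 × 1200) = 27.85 mm.
Since a = 27.85 ≤ h_f = 170 mm, the stress block lies entirely in the flange; analyse as a rectangular beam of width b_f.
M_n = T(d − a/2) = 800950 × (800 − 13.925) = 629.61 × 10⁶ N·mm.
M_n = 629.61 kN·m.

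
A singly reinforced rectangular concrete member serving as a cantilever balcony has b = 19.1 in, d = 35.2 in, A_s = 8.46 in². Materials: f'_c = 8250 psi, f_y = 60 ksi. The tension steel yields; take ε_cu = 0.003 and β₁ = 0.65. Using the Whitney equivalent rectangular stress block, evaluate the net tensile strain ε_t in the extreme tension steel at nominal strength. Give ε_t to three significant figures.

ε_t ≈ 0.0151

a = A_s f_y/(0.85 f'_c b) = 3.790 in.
β₁ = 0.65, so c = a/β₁ = 3.790/0.65 = 5.831 in.
From the linear strain diagram with ε_cu = 0.003: ε_t = 0.003 (d − c)/c = 0.003 × (35.2 − 5.831)/5.831 = 0.0151.
Since ε_t ≥ 0.005, the section is tension-controlled.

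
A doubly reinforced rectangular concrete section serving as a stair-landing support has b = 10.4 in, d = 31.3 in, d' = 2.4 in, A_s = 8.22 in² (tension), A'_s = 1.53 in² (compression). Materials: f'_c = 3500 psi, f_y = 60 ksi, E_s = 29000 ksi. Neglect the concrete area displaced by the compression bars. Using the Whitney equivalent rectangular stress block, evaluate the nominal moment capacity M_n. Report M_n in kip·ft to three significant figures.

Assume both steels yield.
a = (A_s − A'_s) f_y/(0.85 f'_c b) = (8.22 − 1.53) × 60/(0.85 × 3.5 × 10.4) = 12.973 in.
c = a/β₁ = 12.973/0.85 = 15.262 in; ε'_s = 0.003(c − d')/c = 0.0025 ≥ ε_y = 0.0021, so the compression steel yields.
M_n = (A_s − A'_s) f_y (d − a/2) + A'_s f_y (d − d') = 401.4 × (31.3 − 6.4865) + 91.8 × (31.3 − 2.4) = 9960.1 + 2653.0 = 12613.1 kip·in = 12613.1/12 = 1051.09 kip·ft.

M_n ≈ 1050 kip·ft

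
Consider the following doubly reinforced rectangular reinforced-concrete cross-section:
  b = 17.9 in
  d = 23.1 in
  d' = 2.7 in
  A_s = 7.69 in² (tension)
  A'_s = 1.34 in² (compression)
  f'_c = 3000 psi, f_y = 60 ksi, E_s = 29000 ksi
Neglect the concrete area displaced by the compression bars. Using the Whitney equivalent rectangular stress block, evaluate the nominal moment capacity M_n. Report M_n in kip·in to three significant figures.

M_n ≈ 8850 kip·in

Assume both steels yield.
a = (A_s − A'_s) f_y/(0.85 f'_c b) = (7.69 − 1.34) × 60/(0.85 × 3 × 17.9) = 8.347 in.
c = a/β₁ = 8.347/0.85 = 9.820 in; ε'_s = 0.003(c − d')/c = 0.0022 ≥ ε_y = 0.0021, so the compression steel yields.
M_n = (A_s − A'_s) f_y (d − a/2) + A'_s f_y (d − d') = 381 × (23.1 − 4.1735) + 80.4 × (23.1 − 2.7) = 7211.0 + 1640.2 = 8851.2 kip·in.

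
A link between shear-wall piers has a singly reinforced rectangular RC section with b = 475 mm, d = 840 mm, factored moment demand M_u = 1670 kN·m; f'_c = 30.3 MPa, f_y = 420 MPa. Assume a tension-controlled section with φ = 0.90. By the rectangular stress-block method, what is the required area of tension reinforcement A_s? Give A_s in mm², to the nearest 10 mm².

A_s ≈ 5990 mm²

M_n = M_u/φ = 1670/0.90 = 1855.56 kN·m.
With M_n = 0.85 f'_c a b (d − a/2), solve the quadratic for a:
a = d − √(d² − 2M_n/(0.85 f'_c b)) = 840 − √(840² − 2 × 1855.56×10⁶/(0.85 × 30.3 × 475)) = 205.77 mm.
A_s = 0.85 f'_c a b / f_y = 0.85 × 30.3 × 205.77 × 475 / 420 = 5993.6 mm².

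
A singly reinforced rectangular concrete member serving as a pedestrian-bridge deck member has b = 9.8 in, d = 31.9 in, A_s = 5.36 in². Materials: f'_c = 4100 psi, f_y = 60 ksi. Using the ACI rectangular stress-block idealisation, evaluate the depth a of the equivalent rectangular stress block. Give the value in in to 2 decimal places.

T = A_s f_y = 5.36 × 60 = 321.6 kips.
a = T/(0.85 f'_c b) = 321.6/(0.85 × 4.1 × 9.8) = 9.42 in.

a ≈ 9.42 in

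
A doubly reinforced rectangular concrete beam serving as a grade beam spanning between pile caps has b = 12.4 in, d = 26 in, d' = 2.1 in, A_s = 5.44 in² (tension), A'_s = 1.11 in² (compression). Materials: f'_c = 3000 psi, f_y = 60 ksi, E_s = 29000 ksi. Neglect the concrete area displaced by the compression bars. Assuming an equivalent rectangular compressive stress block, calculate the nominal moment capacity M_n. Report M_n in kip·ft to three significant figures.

M_n ≈ 607 kip·ft

Assume both steels yield.
a = (A_s − A'_s) f_y/(0.85 f'_c b) = (5.44 − 1.11) × 60/(0.85 × 3 × 12.4) = 8.216 in.
c = a/β₁ = 8.216/0.85 = 9.666 in; ε'_s = 0.003(c − d')/c = 0.0023 ≥ ε_y = 0.0021, so the compression steel yields.
M_n = (A_s − A'_s) f_y (d − a/2) + A'_s f_y (d − d') = 259.8 × (26 − 4.108) + 66.6 × (26 − 2.1) = 5687.5 + 1591.7 = 7279.2 kip·in = 7279.2/12 = 606.60 kip·ft.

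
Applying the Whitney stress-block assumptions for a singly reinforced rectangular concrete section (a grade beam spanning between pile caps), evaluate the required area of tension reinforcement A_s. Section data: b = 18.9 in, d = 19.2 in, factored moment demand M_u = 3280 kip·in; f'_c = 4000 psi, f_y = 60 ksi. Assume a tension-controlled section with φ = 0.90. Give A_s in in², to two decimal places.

M_n = M_u/φ = 3280/0.90 = 3644.44 kip·in.
From M_n = 0.85 f'_c a b (d − a/2):
a = d − √(d² − 2M_n/(0.85 f'_c b)) = 19.2 − √(19.2² − 2 × 3644.44/(0.85 × 4 × 18.9)) = 3.225 in.
A_s = 0.85 f'_c a b / f_y = 0.85 × 4 × 3.225 × 18.9 / 60 = 3.454 in².

A_s ≈ 3.45 in²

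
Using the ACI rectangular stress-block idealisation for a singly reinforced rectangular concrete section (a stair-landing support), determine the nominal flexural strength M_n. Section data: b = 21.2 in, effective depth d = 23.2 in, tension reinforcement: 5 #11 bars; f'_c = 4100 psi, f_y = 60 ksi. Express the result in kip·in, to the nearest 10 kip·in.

M_n ≈ 9380 kip·in

A_s = 5 × 1.56 = 7.8 in².
T = A_s f_y = 7.8 × 60 = 468 kips.
a = T/(0.85 f'_c b) = 468/(0.85 × 4.1 × 21.2) = 6.334 in.
M_n = T(d − a/2) = 468 × (23.2 − 3.167) = 9375.4 kip·in.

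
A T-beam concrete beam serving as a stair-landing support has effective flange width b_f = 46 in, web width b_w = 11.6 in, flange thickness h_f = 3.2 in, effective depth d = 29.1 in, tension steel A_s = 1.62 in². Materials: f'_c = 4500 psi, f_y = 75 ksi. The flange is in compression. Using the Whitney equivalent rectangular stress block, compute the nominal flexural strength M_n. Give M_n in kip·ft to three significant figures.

M_n ≈ 291 kip·ft

Tension: T = A_s f_y = 1.62 × 75 = 121.5 kips.
Try a within the flange: a = T/(0.85 f'_c b_f) = 121.5/(0.85 × 4.5 × 46) = 0.691 in.
Since a = 0.691 ≤ h_f = 3.2 in, the stress block lies entirely in the flange; analyse as a rectangular beam of width b_f.
M_n = T(d − a/2) = 121.5 × (29.1 − 0.3455) = 3493.7 kip·in.
M_n = 3493.7/12 = 291.14 kip·ft.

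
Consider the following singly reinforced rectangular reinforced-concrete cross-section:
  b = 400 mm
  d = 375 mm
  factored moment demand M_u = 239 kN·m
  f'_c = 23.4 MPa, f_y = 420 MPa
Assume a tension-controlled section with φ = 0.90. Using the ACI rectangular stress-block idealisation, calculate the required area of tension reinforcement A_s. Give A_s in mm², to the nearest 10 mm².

M_n = M_u/φ = 239/0.90 = 265.556 kN·m.
With M_n = 0.85 f'_c a b (d − a/2), solve the quadratic for a:
a = d − √(d² − 2M_n/(0.85 f'_c b)) = 375 − √(375² − 2 × 265.556×10⁶/(0.85 × 23.4 × 400)) = 103.21 mm.
A_s = 0.85 f'_c a b / f_y = 0.85 × 23.4 × 103.21 × 400 / 420 = 1955.1 mm².

A_s ≈ 1960 mm²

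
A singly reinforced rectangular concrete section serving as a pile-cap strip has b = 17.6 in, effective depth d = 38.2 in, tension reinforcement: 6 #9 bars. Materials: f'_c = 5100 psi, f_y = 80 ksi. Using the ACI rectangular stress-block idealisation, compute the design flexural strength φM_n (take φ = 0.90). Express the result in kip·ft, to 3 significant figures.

φM_n ≈ 1260 kip·ft

A_s = 6 × 1 = 6 in².
T = A_s f_y = 6 × 80 = 480 kips.
a = T/(0.85 f'_c b) = 480/(0.85 × 5.1 × 17.6) = 6.291 in.
M_n = T(d − a/2) = 480 × (38.2 − 3.1455) = 16826.2 kip·in = 16826.2/12 = 1402.18 kip·ft.
φM_n = 0.90 × 1402.18 = 1261.96 kip·ft.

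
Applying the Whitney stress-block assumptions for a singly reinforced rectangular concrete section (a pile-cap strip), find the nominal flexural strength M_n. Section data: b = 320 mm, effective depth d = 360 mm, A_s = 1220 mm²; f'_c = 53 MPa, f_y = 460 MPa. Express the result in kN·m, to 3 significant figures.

M_n ≈ 191 kN·m

T = A_s f_y = 1220 × 460 = 561200 N = 561.2 kN.
From C = T: a = T/(0.85 f'_c b) = 561200/(0.85 × 53 × 320) = 38.93 mm.
M_n = T(d − a/2) = 561.2 kN × (360 − 19.465) mm = 191.11 kN·m.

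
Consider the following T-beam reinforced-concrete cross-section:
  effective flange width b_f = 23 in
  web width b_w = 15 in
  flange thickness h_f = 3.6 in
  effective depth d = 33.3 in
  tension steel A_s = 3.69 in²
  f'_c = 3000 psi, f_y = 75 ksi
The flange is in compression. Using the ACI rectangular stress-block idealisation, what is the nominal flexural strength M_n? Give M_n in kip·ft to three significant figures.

M_n ≈ 712 kip·ft

Tension: T = A_s f_y = 3.69 × 75 = 276.75 kips.
Try a within the flange: a = T/(0.85 f'_c b_f) = 276.75/(0.85 × 3 × 23) = 4.719 in.
a = 4.719 > h_f = 3.6 in: the block extends into the web. Split into flange-overhang and web parts.
C_f = 0.85 f'_c (b_f − b_w) h_f = 0.85 × 3 × (23 − 15) × 3.6 = 73.4 kips.
Remaining web compression depth: a_w = (T − C_f)/(0.85 f'_c b_w) = (276.75 − 73.4)/(0.85 × 3 × 15) = 5.316 in.
M_n = C_f(d − h_f/2) + (T − C_f)(d − a_w/2) = 73.4 × (33.3 − 1.8) + 203.35 × (33.3 − 2.658) = 2312.1 + 6231.1 = 8543.2 kip·in.
M_n = 8543.2/12 = 711.93 kip·ft.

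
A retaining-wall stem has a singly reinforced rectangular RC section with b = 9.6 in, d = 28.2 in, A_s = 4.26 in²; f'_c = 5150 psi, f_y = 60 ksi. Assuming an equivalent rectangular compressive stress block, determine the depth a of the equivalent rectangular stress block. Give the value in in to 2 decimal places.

a ≈ 6.08 in

T = A_s f_y = 4.26 × 60 = 255.6 kips.
a = T/(0.85 f'_c b) = 255.6/(0.85 × 5.15 × 9.6) = 6.08 in.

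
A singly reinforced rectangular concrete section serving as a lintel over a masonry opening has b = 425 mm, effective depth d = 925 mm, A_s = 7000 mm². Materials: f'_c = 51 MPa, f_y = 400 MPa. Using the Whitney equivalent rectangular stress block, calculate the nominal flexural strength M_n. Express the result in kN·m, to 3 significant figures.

M_n ≈ 2380 kN·m

T = A_s f_y = 7000 × 400 = 2800000 N = 2800 kN.
From C = T: a = T/(0.85 f'_c b) = 2800000/(0.85 × 51 × 425) = 151.98 mm.
M_n = T(d − a/2) = 2800 kN × (925 − 75.99) mm = 2377.23 kN·m.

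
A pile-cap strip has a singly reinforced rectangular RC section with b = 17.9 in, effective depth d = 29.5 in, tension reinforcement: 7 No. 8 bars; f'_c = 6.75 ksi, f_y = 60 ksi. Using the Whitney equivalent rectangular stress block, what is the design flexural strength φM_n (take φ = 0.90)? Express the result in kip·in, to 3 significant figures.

A_s = 7 × 0.79 = 5.53 in².
T = A_s f_y = 5.53 × 60 = 331.8 kips.
a = T/(0.85 f'_c b) = 331.8/(0.85 × 6.75 × 17.9) = 3.231 in.
M_n = T(d − a/2) = 331.8 × (29.5 − 1.6155) = 9252.1 kip·in.
φM_n = 0.90 × 9252.1 = 8326.9 kip·in.

φM_n ≈ 8330 kip·in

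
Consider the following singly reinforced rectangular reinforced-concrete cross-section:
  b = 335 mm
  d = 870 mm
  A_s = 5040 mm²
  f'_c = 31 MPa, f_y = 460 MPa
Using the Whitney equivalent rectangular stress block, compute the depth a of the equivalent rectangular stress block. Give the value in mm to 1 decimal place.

T = A_s f_y = 5040 × 460 = 2318400 N = 2318.4 kN.
Setting C = 0.85 f'_c a b equal to T: a = 2318400/(0.85 × 31 × 335) = 262.6 mm.

a ≈ 262.6 mm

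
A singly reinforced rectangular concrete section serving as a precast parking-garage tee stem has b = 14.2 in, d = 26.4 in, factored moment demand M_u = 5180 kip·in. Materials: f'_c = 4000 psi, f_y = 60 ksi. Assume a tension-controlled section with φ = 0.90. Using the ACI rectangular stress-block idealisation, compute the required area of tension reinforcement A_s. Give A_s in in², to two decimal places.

A_s ≈ 4.01 in²

M_n = M_u/φ = 5180/0.90 = 5755.56 kip·in.
From M_n = 0.85 f'_c a b (d − a/2):
a = d − √(d² − 2M_n/(0.85 f'_c b)) = 26.4 − √(26.4² − 2 × 5755.56/(0.85 × 4 × 14.2)) = 4.987 in.
A_s = 0.85 f'_c a b / f_y = 0.85 × 4 × 4.987 × 14.2 / 60 = 4.013 in².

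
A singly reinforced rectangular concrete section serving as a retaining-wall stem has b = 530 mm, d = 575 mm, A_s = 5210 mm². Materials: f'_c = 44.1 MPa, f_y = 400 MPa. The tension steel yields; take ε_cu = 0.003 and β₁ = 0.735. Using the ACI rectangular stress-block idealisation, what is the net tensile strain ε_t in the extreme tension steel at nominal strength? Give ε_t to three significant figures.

ε_t ≈ 0.00909

a = A_s f_y/(0.85 f'_c b) = 104.90 mm.
β₁ = 0.735, so c = a/β₁ = 104.90/0.735 = 142.72 mm.
From the linear strain diagram with ε_cu = 0.003: ε_t = 0.003 (d − c)/c = 0.003 × (575 − 142.72)/142.72 = 0.00909.
Since ε_t ≥ 0.005, the section is tension-controlled.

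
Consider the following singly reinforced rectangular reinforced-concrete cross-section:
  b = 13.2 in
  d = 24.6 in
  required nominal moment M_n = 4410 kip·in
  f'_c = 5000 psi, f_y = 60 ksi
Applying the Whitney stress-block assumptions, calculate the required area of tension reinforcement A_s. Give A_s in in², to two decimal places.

A_s ≈ 3.21 in²

From M_n = 0.85 f'_c a b (d − a/2):
a = d − √(d² − 2M_n/(0.85 f'_c b)) = 24.6 − √(24.6² − 2 × 4410/(0.85 × 5 × 13.2)) = 3.435 in.
A_s = 0.85 f'_c a b / f_y = 0.85 × 5 × 3.435 × 13.2 / 60 = 3.212 in².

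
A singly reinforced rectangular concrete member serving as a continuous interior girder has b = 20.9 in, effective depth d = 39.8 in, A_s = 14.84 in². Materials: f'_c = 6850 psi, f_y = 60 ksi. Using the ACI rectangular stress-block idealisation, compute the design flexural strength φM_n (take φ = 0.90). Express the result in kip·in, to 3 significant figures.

T = A_s f_y = 14.84 × 60 = 890.4 kips.
a = T/(0.85 f'_c b) = 890.4/(0.85 × 6.85 × 20.9) = 7.317 in.
M_n = T(d − a/2) = 890.4 × (39.8 − 3.6585) = 32180.4 kip·in.
φM_n = 0.90 × 32180.4 = 28962.4 kip·in.

φM_n ≈ 29000 kip·in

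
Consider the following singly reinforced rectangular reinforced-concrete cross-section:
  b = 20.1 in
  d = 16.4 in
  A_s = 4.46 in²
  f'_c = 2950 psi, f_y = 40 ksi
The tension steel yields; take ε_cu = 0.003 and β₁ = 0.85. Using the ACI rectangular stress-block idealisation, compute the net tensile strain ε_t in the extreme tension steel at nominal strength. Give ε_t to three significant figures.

ε_t ≈ 0.00881

a = A_s f_y/(0.85 f'_c b) = 3.540 in.
β₁ = 0.85, so c = a/β₁ = 3.540/0.85 = 4.165 in.
From the linear strain diagram with ε_cu = 0.003: ε_t = 0.003 (d − c)/c = 0.003 × (16.4 − 4.165)/4.165 = 0.00881.
Since ε_t ≥ 0.005, the section is tension-controlled.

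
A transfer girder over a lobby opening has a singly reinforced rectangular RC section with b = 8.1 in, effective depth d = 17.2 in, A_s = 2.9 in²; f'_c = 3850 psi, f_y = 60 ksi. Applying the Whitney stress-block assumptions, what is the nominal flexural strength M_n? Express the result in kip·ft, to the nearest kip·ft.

M_n ≈ 202 kip·ft

T = A_s f_y = 2.9 × 60 = 174 kips.
a = T/(0.85 f'_c b) = 174/(0.85 × 3.85 × 8.1) = 6.564 in.
M_n = T(d − a/2) = 174 × (17.2 − 3.282) = 2421.7 kip·in = 2421.7/12 = 201.81 kip·ft.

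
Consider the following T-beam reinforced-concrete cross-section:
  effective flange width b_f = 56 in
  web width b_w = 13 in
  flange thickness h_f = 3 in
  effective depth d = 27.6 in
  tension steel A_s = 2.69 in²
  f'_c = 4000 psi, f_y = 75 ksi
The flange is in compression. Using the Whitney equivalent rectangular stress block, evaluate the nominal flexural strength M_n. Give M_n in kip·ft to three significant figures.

Tension: T = A_s f_y = 2.69 × 75 = 201.75 kips.
Try a within the flange: a = T/(0.85 f'_c b_f) = 201.75/(0.85 × 4 × 56) = 1.060 in.
Since a = 1.060 ≤ h_f = 3 in, the stress block lies entirely in the flange; analyse as a rectangular beam of width b_f.
M_n = T(d − a/2) = 201.75 × (27.6 − 0.53) = 5461.4 kip·in.
M_n = 5461.4/12 = 455.12 kip·ft.

M_n ≈ 455 kip·ft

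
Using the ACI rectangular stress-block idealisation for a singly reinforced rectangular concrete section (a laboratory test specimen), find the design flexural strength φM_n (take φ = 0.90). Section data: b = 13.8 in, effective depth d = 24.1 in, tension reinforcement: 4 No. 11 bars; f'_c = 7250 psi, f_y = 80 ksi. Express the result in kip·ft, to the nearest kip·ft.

φM_n ≈ 792 kip·ft

A_s = 4 × 1.56 = 6.24 in².
T = A_s f_y = 6.24 × 80 = 499.2 kips.
a = T/(0.85 f'_c b) = 499.2/(0.85 × 7.25 × 13.8) = 5.870 in.
M_n = T(d − a/2) = 499.2 × (24.1 − 2.935) = 10565.6 kip·in = 10565.6/12 = 880.47 kip·ft.
φM_n = 0.90 × 880.47 = 792.42 kip·ft.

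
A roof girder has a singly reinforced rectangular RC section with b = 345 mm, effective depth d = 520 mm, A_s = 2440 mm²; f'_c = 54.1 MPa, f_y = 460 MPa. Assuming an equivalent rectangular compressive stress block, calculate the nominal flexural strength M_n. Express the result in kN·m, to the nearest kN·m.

M_n ≈ 544 kN·m

T = A_s f_y = 2440 × 460 = 1122400 N = 1122.4 kN.
From C = T: a = T/(0.85 f'_c b) = 1122400/(0.85 × 54.1 × 345) = 70.75 mm.
M_n = T(d − a/2) = 1122.4 kN × (520 − 35.375) mm = 543.94 kN·m.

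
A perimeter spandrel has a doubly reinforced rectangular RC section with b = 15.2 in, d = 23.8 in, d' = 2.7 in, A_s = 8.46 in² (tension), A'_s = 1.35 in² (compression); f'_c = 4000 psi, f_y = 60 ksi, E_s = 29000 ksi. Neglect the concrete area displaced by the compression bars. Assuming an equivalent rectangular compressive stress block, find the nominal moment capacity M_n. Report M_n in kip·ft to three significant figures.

Assume both steels yield.
a = (A_s − A'_s) f_y/(0.85 f'_c b) = (8.46 − 1.35) × 60/(0.85 × 4 × 15.2) = 8.255 in.
c = a/β₁ = 8.255/0.85 = 9.712 in; ε'_s = 0.003(c − d')/c = 0.0022 ≥ ε_y = 0.0021, so the compression steel yields.
M_n = (A_s − A'_s) f_y (d − a/2) + A'_s f_y (d − d') = 426.6 × (23.8 − 4.1275) + 81 × (23.8 − 2.7) = 8392.3 + 1709.1 = 10101.4 kip·in = 10101.4/12 = 841.78 kip·ft.

M_n ≈ 842 kip·ft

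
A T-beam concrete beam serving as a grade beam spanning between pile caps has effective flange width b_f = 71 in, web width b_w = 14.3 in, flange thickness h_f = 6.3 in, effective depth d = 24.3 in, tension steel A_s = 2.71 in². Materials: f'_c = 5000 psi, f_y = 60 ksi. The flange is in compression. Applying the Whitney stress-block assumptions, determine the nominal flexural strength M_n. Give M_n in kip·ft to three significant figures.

Tension: T = A_s f_y = 2.71 × 60 = 162.6 kips.
Try a within the flange: a = T/(0.85 f'_c b_f) = 162.6/(0.85 × 5 × 71) = 0.539 in.
Since a = 0.539 ≤ h_f = 6.3 in, the stress block lies entirely in the flange; analyse as a rectangular beam of width b_f.
M_n = T(d − a/2) = 162.6 × (24.3 − 0.2695) = 3907.4 kip·in.
M_n = 3907.4/12 = 325.62 kip·ft.

M_n ≈ 326 kip·ft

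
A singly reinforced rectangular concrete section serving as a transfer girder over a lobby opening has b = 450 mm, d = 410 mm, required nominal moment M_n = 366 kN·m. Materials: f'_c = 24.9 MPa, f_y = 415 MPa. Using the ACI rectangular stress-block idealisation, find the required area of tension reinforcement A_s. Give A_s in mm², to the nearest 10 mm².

A_s ≈ 2480 mm²

With M_n = 0.85 f'_c a b (d − a/2), solve the quadratic for a:
a = d − √(d² − 2M_n/(0.85 f'_c b)) = 410 − √(410² − 2 × 366×10⁶/(0.85 × 24.9 × 450)) = 107.93 mm.
A_s = 0.85 f'_c a b / f_y = 0.85 × 24.9 × 107.93 × 450 / 415 = 2477.0 mm².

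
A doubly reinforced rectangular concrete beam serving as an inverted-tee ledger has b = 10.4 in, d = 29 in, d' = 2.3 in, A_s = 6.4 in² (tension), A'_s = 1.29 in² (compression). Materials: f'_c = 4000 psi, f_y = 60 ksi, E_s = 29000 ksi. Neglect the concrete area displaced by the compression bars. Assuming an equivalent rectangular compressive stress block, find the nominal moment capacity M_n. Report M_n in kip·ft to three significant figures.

Assume both steels yield.
a = (A_s − A'_s) f_y/(0.85 f'_c b) = (6.4 − 1.29) × 60/(0.85 × 4 × 10.4) = 8.671 in.
c = a/β₁ = 8.671/0.85 = 10.201 in; ε'_s = 0.003(c − d')/c = 0.0023 ≥ ε_y = 0.0021, so the compression steel yields.
M_n = (A_s − A'_s) f_y (d − a/2) + A'_s f_y (d − d') = 306.6 × (29 − 4.3355) + 77.4 × (29 − 2.3) = 7562.1 + 2066.6 = 9628.7 kip·in = 9628.7/12 = 802.39 kip·ft.

M_n ≈ 802 kip·ft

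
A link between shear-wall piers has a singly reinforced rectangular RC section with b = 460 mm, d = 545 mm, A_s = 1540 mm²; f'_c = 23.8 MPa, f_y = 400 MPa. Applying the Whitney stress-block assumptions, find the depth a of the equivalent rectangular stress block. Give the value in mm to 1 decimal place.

a ≈ 66.2 mm

T = A_s f_y = 1540 × 400 = 616000 N = 616 kN.
Setting C = 0.85 f'_c a b equal to T: a = 616000/(0.85 × 23.8 × 460) = 66.2 mm.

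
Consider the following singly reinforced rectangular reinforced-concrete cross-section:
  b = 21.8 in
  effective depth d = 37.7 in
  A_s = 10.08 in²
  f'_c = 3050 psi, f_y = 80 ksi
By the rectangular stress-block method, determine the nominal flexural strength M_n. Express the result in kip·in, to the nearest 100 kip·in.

T = A_s f_y = 10.08 × 80 = 806.4 kips.
a = T/(0.85 f'_c b) = 806.4/(0.85 × 3.05 × 21.8) = 14.268 in.
M_n = T(d − a/2) = 806.4 × (37.7 − 7.134) = 24648.4 kip·in.

M_n ≈ 24600 kip·in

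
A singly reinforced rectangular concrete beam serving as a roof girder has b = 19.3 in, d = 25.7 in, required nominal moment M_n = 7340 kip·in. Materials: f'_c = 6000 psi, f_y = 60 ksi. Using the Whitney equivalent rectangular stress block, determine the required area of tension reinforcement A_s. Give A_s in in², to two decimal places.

A_s ≈ 5.06 in²

From M_n = 0.85 f'_c a b (d − a/2):
a = d − √(d² − 2M_n/(0.85 f'_c b)) = 25.7 − √(25.7² − 2 × 7340/(0.85 × 6 × 19.3)) = 3.087 in.
A_s = 0.85 f'_c a b / f_y = 0.85 × 6 × 3.087 × 19.3 / 60 = 5.064 in².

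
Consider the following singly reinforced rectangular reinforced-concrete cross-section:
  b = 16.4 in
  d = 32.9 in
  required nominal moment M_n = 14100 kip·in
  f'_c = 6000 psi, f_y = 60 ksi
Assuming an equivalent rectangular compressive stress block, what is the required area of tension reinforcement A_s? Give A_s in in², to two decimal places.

From M_n = 0.85 f'_c a b (d − a/2):
a = d − √(d² − 2M_n/(0.85 f'_c b)) = 32.9 − √(32.9² − 2 × 14100/(0.85 × 6 × 16.4)) = 5.601 in.
A_s = 0.85 f'_c a b / f_y = 0.85 × 6 × 5.601 × 16.4 / 60 = 7.808 in².

A_s ≈ 7.81 in²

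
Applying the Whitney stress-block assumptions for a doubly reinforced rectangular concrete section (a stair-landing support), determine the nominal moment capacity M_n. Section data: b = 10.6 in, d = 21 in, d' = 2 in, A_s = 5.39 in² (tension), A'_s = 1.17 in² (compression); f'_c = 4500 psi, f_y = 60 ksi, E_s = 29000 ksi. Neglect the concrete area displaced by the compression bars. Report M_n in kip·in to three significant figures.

Assume both steels yield.
a = (A_s − A'_s) f_y/(0.85 f'_c b) = (5.39 − 1.17) × 60/(0.85 × 4.5 × 10.6) = 6.245 in.
c = a/β₁ = 6.245/0.825 = 7.570 in; ε'_s = 0.003(c − d')/c = 0.0022 ≥ ε_y = 0.0021, so the compression steel yields.
M_n = (A_s − A'_s) f_y (d − a/2) + A'_s f_y (d − d') = 253.2 × (21 − 3.1225) + 70.2 × (21 − 2) = 4526.6 + 1333.8 = 5860.4 kip·in.

M_n ≈ 5860 kip·in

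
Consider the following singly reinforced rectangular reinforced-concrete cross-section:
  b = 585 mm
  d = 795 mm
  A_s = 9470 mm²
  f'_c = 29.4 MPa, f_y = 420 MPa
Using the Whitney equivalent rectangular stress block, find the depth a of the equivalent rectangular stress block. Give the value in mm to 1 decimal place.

T = A_s f_y = 9470 × 420 = 3977400 N = 3977.4 kN.
Setting C = 0.85 f'_c a b equal to T: a = 3977400/(0.85 × 29.4 × 585) = 272.1 mm.

a ≈ 272.1 mm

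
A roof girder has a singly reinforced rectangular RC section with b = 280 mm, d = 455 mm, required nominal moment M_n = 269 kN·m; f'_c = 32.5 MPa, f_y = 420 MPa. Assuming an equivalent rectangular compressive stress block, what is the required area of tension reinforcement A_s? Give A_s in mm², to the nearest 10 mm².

With M_n = 0.85 f'_c a b (d − a/2), solve the quadratic for a:
a = d − √(d² − 2M_n/(0.85 f'_c b)) = 455 − √(455² − 2 × 269×10⁶/(0.85 × 32.5 × 280)) = 84.23 mm.
A_s = 0.85 f'_c a b / f_y = 0.85 × 32.5 × 84.23 × 280 / 420 = 1551.2 mm².

A_s ≈ 1550 mm²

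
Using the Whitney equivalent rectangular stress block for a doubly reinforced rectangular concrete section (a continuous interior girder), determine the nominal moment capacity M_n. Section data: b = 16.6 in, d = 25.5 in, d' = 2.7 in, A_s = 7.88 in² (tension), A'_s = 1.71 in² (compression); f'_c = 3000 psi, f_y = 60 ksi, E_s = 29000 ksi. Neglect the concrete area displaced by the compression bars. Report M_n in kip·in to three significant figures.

Assume both steels yield.
a = (A_s − A'_s) f_y/(0.85 f'_c b) = (7.88 − 1.71) × 60/(0.85 × 3 × 16.6) = 8.746 in.
c = a/β₁ = 8.746/0.85 = 10.289 in; ε'_s = 0.003(c − d')/c = 0.0022 ≥ ε_y = 0.0021, so the compression steel yields.
M_n = (A_s − A'_s) f_y (d − a/2) + A'_s f_y (d − d') = 370.2 × (25.5 − 4.373) + 102.6 × (25.5 − 2.7) = 7821.2 + 2339.3 = 10160.5 kip·in.

M_n ≈ 10200 kip·in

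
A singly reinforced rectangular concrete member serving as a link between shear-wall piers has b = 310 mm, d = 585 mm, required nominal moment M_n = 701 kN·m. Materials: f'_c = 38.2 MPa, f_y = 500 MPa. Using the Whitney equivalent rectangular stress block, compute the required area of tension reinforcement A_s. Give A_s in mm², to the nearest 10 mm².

With M_n = 0.85 f'_c a b (d − a/2), solve the quadratic for a:
a = d − √(d² − 2M_n/(0.85 f'_c b)) = 585 − √(585² − 2 × 701×10⁶/(0.85 × 38.2 × 310)) = 134.51 mm.
A_s = 0.85 f'_c a b / f_y = 0.85 × 38.2 × 134.51 × 310 / 500 = 2707.9 mm².

A_s ≈ 2710 mm²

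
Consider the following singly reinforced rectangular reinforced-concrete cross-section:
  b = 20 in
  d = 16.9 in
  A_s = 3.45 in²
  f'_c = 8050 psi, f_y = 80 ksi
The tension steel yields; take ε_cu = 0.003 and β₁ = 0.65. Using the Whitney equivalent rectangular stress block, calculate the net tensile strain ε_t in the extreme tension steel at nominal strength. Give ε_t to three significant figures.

ε_t ≈ 0.0133

a = A_s f_y/(0.85 f'_c b) = 2.017 in.
β₁ = 0.65, so c = a/β₁ = 2.017/0.65 = 3.103 in.
From the linear strain diagram with ε_cu = 0.003: ε_t = 0.003 (d − c)/c = 0.003 × (16.9 − 3.103)/3.103 = 0.0133.
Since ε_t ≥ 0.005, the section is tension-controlled.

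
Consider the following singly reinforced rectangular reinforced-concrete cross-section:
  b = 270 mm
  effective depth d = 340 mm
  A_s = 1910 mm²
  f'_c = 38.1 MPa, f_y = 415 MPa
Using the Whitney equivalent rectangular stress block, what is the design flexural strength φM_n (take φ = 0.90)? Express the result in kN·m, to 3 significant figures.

φM_n ≈ 210 kN·m

T = A_s f_y = 1910 × 415 = 792650 N = 792.65 kN.
From C = T: a = T/(0.85 f'_c b) = 792650/(0.85 × 38.1 × 270) = 90.65 mm.
M_n = T(d − a/2) = 792.65 kN × (340 − 45.325) mm = 233.57 kN·m.
φM_n = 0.90 × 233.57 = 210.21 kN·m.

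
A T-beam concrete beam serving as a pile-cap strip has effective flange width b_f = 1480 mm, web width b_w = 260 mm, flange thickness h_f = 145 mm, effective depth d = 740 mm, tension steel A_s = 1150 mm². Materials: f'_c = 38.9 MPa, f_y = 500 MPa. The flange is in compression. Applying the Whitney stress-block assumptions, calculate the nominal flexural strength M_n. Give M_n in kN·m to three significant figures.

Tension: T = A_s f_y = 1150 × 500 = 575000 N.
Try a within the flange: a = T/(0.85 f'_c b_f) = 575000/(0.85 × 38.9 × 1480) = 11.75 mm.
Since a = 11.75 ≤ h_f = 145 mm, the stress block lies entirely in the flange; analyse as a rectangular beam of width b_f.
M_n = T(d − a/2) = 575000 × (740 − 5.875) = 422.12 × 10⁶ N·mm.
M_n = 422.12 kN·m.

M_n ≈ 422 kN·m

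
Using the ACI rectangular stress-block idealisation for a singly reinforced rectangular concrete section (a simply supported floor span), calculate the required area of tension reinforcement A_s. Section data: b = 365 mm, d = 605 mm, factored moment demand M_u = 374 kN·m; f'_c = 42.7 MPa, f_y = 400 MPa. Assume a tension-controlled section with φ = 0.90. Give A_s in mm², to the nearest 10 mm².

M_n = M_u/φ = 374/0.90 = 415.556 kN·m.
With M_n = 0.85 f'_c a b (d − a/2), solve the quadratic for a:
a = d − √(d² − 2M_n/(0.85 f'_c b)) = 605 − √(605² − 2 × 415.556×10⁶/(0.85 × 42.7 × 365)) = 54.28 mm.
A_s = 0.85 f'_c a b / f_y = 0.85 × 42.7 × 54.28 × 365 / 400 = 1797.7 mm².

A_s ≈ 1800 mm²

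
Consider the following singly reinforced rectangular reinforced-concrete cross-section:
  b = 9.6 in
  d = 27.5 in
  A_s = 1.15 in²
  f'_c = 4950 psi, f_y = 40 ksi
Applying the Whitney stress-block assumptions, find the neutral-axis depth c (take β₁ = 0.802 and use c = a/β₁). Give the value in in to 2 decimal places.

T = A_s f_y = 1.15 × 40 = 46 kips.
a = T/(0.85 f'_c b) = 46/(0.85 × 4.95 × 9.6) = 1.1388 in.
With β₁ = 0.802, c = a/β₁ = 1.1388/0.802 = 1.42 in.

c ≈ 1.42 in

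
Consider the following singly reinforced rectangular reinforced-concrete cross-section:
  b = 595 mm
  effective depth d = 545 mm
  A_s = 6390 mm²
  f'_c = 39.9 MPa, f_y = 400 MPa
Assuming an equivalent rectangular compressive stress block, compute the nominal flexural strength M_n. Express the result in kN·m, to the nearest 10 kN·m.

T = A_s f_y = 6390 × 400 = 2556000 N = 2556 kN.
From C = T: a = T/(0.85 f'_c b) = 2556000/(0.85 × 39.9 × 595) = 126.66 mm.
M_n = T(d − a/2) = 2556 kN × (545 − 63.33) mm = 1231.15 kN·m.

M_n ≈ 1230 kN·m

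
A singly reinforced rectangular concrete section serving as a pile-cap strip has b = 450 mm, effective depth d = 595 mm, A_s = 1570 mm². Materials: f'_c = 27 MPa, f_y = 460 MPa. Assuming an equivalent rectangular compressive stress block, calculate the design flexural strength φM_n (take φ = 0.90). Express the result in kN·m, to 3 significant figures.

T = A_s f_y = 1570 × 460 = 722200 N = 722.2 kN.
From C = T: a = T/(0.85 f'_c b) = 722200/(0.85 × 27 × 450) = 69.93 mm.
M_n = T(d − a/2) = 722.2 kN × (595 − 34.965) mm = 404.46 kN·m.
φM_n = 0.90 × 404.46 = 364.01 kN·m.

φM_n ≈ 364 kN·m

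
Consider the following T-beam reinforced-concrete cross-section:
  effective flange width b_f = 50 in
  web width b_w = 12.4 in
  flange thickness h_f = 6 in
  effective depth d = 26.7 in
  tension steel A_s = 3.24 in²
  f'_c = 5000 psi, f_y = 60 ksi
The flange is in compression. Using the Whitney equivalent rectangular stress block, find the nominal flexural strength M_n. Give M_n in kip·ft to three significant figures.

Tension: T = A_s f_y = 3.24 × 60 = 194.4 kips.
Try a within the flange: a = T/(0.85 f'_c b_f) = 194.4/(0.85 × 5 × 50) = 0.915 in.
Since a = 0.915 ≤ h_f = 6 in, the stress block lies entirely in the flange; analyse as a rectangular beam of width b_f.
M_n = T(d − a/2) = 194.4 × (26.7 − 0.4575) = 5101.5 kip·in.
M_n = 5101.5/12 = 425.13 kip·ft.

M_n ≈ 425 kip·ft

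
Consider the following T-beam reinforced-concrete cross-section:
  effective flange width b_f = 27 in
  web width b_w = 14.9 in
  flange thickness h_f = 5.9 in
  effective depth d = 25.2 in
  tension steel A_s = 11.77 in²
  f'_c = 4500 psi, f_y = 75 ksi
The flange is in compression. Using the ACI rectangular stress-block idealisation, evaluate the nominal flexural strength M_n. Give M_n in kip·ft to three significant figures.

Tension: T = A_s f_y = 11.77 × 75 = 882.75 kips.
Try a within the flange: a = T/(0.85 f'_c b_f) = 882.75/(0.85 × 4.5 × 27) = 8.548 in.
a = 8.548 > h_f = 5.9 in: the block extends into the web. Split into flange-overhang and web parts.
C_f = 0.85 f'_c (b_f − b_w) h_f = 0.85 × 4.5 × (27 − 14.9) × 5.9 = 273.1 kips.
Remaining web compression depth: a_w = (T − C_f)/(0.85 f'_c b_w) = (882.75 − 273.1)/(0.85 × 4.5 × 14.9) = 10.697 in.
M_n = C_f(d − h_f/2) + (T − C_f)(d − a_w/2) = 273.1 × (25.2 − 2.95) + 609.65 × (25.2 − 5.3485) = 6076.5 + 12102.5 = 18179.0 kip·in.
M_n = 18179.0/12 = 1514.92 kip·ft.

M_n ≈ 1510 kip·ft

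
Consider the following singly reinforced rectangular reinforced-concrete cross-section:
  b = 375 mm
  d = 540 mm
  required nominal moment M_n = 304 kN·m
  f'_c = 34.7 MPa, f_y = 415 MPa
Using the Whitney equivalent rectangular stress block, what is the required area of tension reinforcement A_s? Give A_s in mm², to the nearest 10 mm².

A_s ≈ 1430 mm²

With M_n = 0.85 f'_c a b (d − a/2), solve the quadratic for a:
a = d − √(d² − 2M_n/(0.85 f'_c b)) = 540 − √(540² − 2 × 304×10⁶/(0.85 × 34.7 × 375)) = 53.55 mm.
A_s = 0.85 f'_c a b / f_y = 0.85 × 34.7 × 53.55 × 375 / 415 = 1427.2 mm².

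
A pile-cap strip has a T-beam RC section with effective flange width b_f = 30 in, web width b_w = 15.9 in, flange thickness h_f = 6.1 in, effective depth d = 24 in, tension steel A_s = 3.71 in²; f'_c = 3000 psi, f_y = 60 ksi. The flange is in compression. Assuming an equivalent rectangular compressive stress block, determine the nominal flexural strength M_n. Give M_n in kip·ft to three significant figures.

Tension: T = A_s f_y = 3.71 × 60 = 222.6 kips.
Try a within the flange: a = T/(0.85 f'_c b_f) = 222.6/(0.85 × 3 × 30) = 2.910 in.
Since a = 2.910 ≤ h_f = 6.1 in, the stress block lies entirely in the flange; analyse as a rectangular beam of width b_f.
M_n = T(d − a/2) = 222.6 × (24 − 1.455) = 5018.5 kip·in.
M_n = 5018.5/12 = 418.21 kip·ft.

M_n ≈ 418 kip·ft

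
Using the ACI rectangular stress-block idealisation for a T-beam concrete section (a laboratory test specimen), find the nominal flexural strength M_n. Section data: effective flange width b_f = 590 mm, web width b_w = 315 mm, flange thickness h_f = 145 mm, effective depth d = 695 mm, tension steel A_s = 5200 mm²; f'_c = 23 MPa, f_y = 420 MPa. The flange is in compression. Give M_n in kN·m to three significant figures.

M_n ≈ 1300 kN·m

Tension: T = A_s f_y = 5200 × 420 = 2184000 N.
Try a within the flange: a = T/(0.85 f'_c b_f) = 2184000/(0.85 × 23 × 590) = 189.35 mm.
a = 189.35 > h_f = 145 mm: the block extends into the web. Split into flange-overhang and web parts.
C_f = 0.85 f'_c (b_f − b_w) h_f = 0.85 × 23 × (590 − 315) × 145 = 779556 N.
Remaining web compression depth: a_w = (T − C_f)/(0.85 f'_c b_w) = (2184000 − 779556)/(0.85 × 23 × 315) = 228.06 mm.
M_n = C_f(d − h_f/2) + (T − C_f)(d − a_w/2) = 779556 × (695 − 72.5) + 1404444 × (695 − 114.03) = 485.27 + 815.94 = 1301.21 × 10⁶ N·mm.
M_n = 1301.21 kN·m.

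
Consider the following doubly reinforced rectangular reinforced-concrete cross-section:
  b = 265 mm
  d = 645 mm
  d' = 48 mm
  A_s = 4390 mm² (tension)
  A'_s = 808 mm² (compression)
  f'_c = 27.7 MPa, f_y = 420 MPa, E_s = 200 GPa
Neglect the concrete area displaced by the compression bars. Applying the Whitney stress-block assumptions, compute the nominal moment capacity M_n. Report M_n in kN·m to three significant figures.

Assume both tension and compression steel yield.
Net tension couple steel: A_s − A'_s = 3582 mm².
a = (A_s − A'_s) f_y / (0.85 f'_c b) = 1504440/(0.85 × 27.7 × 265) = 241.12 mm.
c = a/β₁ = 241.12/0.85 = 283.67 mm; ε'_s = 0.003(c − d')/c = 0.0025 ≥ f_y/E_s = 0.0021, so compression steel does yield.
M_n = (A_s − A'_s) f_y (d − a/2) + A'_s f_y (d − d') = [1504440 × (645 − 120.56) + 339360 × (645 − 48)] × 10⁻⁶ = 788.99 + 202.60 = 991.59 kN·m.

M_n ≈ 992 kN·m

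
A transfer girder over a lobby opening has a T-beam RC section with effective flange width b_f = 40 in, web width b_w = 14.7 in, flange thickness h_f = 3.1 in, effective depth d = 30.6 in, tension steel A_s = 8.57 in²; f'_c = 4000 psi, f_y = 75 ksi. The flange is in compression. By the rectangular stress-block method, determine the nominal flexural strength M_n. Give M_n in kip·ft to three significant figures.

Tension: T = A_s f_y = 8.57 × 75 = 642.75 kips.
Try a within the flange: a = T/(0.85 f'_c b_f) = 642.75/(0.85 × 4 × 40) = 4.726 in.
a = 4.726 > h_f = 3.1 in: the block extends into the web. Split into flange-overhang and web parts.
C_f = 0.85 f'_c (b_f − b_w) h_f = 0.85 × 4 × (40 − 14.7) × 3.1 = 266.7 kips.
Remaining web compression depth: a_w = (T − C_f)/(0.85 f'_c b_w) = (642.75 − 266.7)/(0.85 × 4 × 14.7) = 7.524 in.
M_n = C_f(d − h_f/2) + (T − C_f)(d − a_w/2) = 266.7 × (30.6 − 1.55) + 376.05 × (30.6 − 3.762) = 7747.6 + 10092.4 = 17840.0 kip·in.
M_n = 17840.0/12 = 1486.67 kip·ft.

M_n ≈ 1490 kip·ft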